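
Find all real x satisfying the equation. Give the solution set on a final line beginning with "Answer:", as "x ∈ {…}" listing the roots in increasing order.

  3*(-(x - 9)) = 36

Step 1. [3*(-(x - 9)) = 36] LHS = 3·(…); ÷3 both sides. So div: -(x - 9) = 12.
Step 2. [-(x - 9) = 12] leading − — multiply by −1 ⇒ neg: x - 9 = -12.
Step 3. [x - 9 = -12] peel the -9: add 9 from each side. So sub: x = -3.

Answer: x ∈ {-3}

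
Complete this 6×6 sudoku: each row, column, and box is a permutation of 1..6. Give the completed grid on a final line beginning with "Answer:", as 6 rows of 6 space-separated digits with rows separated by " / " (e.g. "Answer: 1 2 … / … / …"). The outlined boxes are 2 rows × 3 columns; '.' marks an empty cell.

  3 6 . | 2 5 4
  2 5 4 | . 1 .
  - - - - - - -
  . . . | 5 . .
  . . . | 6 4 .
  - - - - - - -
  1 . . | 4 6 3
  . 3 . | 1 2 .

Step 1. [r4c3∈{1,2,3,5}] 3 has one home in row 4: r4c3. So r4c3=3.
Step 2. [r6c1∈{4,5,6}] across row 6, 4 lands solely at r6c1. So r6c1=4.
Step 3. [r5c2∈{2}] r5c2 is down to just 2. So r5c2=2.
Step 4. [r3c3∈{1,2,6}] r3c3 is the only open cell in col 3 admitting 2. So r3c3=2.
Step 5. [r4c2∈{1}] nothing but 1 survives at r4c2. So r4c2=1.
Step 6. [r6c6∈{5}] r6c6's peers cover all but 5. So r6c6=5.
Step 7. [r5c3∈{5}] r5c3 has the single candidate 5. So r5c3=5.
Step 8. [r1c3∈{1}] nothing but 1 survives at r1c3, so r1c3=1.
Step 9. [r2c4∈{3}] r2c4 has the single candidate 3 ⇒ r2c4=3.
Step 10. [r4c6∈{2}] nothing but 2 survives at r4c6, so r4c6=2.
Step 11. [r3c5∈{3}] only 3 remains possible at r3c5, so r3c5=3.
Step 12. [r4c1∈{5}] r4c1 is down to just 5, so r4c1=5.
Step 13. [r3c6∈{1}] only 1 remains possible at r3c6, so r3c6=1.
Step 14. [r2c6∈{6}] r2c6 is down to just 6, so r2c6=6.
Step 15. [r6c3∈{6}] r6c3 has the single candidate 6 ⇒ r6c3=6.
Step 16. [r3c2∈{4}] r3c2's peers cover all but 4, so r3c2=4.
Step 17. [r3c1∈{6}] r3c1's peers cover all but 6 ⇒ r3c1=6.

Answer: 3 6 1 2 5 4 / 2 5 4 3 1 6 / 6 4 2 5 3 1 / 5 1 3 6 4 2 / 1 2 5 4 6 3 / 4 3 6 1 2 5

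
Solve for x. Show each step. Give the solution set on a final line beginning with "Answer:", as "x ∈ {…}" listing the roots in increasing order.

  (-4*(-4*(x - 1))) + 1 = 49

Step 1. [(-4*(-4*(x - 1))) + 1 = 49] the outer +1 inverts by subtracting 1. So sub: -4*(-4*(x - 1)) = 48.
Step 2. [-4*(-4*(x - 1)) = 48] -4 out front; divide by -4, so div: -4*(x - 1) = -12.
Step 3. [-4*(x - 1) = -12] LHS = -4·(…); ÷-4 both sides. So div: x - 1 = 3.
Step 4. [x - 1 = 3] add 1: x sits inside (… - 1), so sub: x = 4.

Answer: x ∈ {4}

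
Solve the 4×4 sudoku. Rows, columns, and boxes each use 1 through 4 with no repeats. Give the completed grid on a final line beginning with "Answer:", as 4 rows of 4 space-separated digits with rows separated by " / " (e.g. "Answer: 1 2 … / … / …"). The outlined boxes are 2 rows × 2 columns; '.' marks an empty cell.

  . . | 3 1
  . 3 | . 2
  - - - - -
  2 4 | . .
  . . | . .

Step 1. [r4c1∈{1,3}] 3 has one home in col 1: r4c1 ⇒ r4c1=3.
Step 2. [r4c3∈{1,2,4}] r4c3 is the only open cell in row 4 admitting 2. So r4c3=2.
Step 3. [r1c1∈{4}] r1c1 is down to just 4, so r1c1=4.
Step 4. [r2c1∈{1}] r2c1's peers cover all but 1, so r2c1=1.
Step 5. [r4c4∈{4}] r4c4 has the single candidate 4, so r4c4=4.
Step 6. [r3c4∈{3}] nothing but 3 survives at r3c4, so r3c4=3.
Step 7. [r1c2∈{2}] r1c2's peers cover all but 2 ⇒ r1c2=2.
Step 8. [r2c3∈{4}] nothing but 4 survives at r2c3 ⇒ r2c3=4.
Step 9. [r3c3∈{1}] only 1 remains possible at r3c3, so r3c3=1.
Step 10. [r4c2∈{1}] r4c2 has the single candidate 1. So r4c2=1.

Answer: 4 2 3 1 / 1 3 4 2 / 2 4 1 3 / 3 1 2 4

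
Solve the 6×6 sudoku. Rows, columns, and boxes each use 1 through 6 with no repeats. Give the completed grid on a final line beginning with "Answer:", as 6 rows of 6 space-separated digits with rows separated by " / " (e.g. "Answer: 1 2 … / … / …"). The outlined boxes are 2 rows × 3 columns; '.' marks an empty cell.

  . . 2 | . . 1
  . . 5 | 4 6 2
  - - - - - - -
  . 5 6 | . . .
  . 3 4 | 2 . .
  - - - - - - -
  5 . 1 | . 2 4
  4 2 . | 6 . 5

Step 1. [r3c4∈{1,3}] col 4 places 1 nowhere but r3c4. So r3c4=1.
Step 2. [r1c4∈{3,5}] 5 has one home in col 4: r1c4 ⇒ r1c4=5.
Step 3. [r1c5∈{3}] r1c5's peers cover all but 3 ⇒ r1c5=3.
Step 4. [r5c2∈{6}] r5c2 is down to just 6. So r5c2=6.
Step 5. [r2c2∈{1}] r2c2's peers cover all but 1. So r2c2=1.
Step 6. [r3c1∈{2}] nothing but 2 survives at r3c1, so r3c1=2.
Step 7. [r1c2∈{4}] r1c2 has the single candidate 4. So r1c2=4.
Step 8. [r4c1∈{1}] nothing but 1 survives at r4c1. So r4c1=1.
Step 9. [r6c5∈{1}] nothing but 1 survives at r6c5, so r6c5=1.
Step 10. [r6c3∈{3}] only 3 remains possible at r6c3, so r6c3=3.
Step 11. [r4c6∈{6}] nothing but 6 survives at r4c6, so r4c6=6.
Step 12. [r3c6∈{3}] nothing but 3 survives at r3c6 ⇒ r3c6=3.
Step 13. [r5c4∈{3}] r5c4 has the single candidate 3. So r5c4=3.
Step 14. [r3c5∈{4}] nothing but 4 survives at r3c5 ⇒ r3c5=4.
Step 15. [r4c5∈{5}] nothing but 5 survives at r4c5, so r4c5=5.
Step 16. [r2c1∈{3}] r2c1 has the single candidate 3. So r2c1=3.
Step 17. [r1c1∈{6}] nothing but 6 survives at r1c1 ⇒ r1c1=6.

Answer: 6 4 2 5 3 1 / 3 1 5 4 6 2 / 2 5 6 1 4 3 / 1 3 4 2 5 6 / 5 6 1 3 2 4 / 4 2 3 6 1 5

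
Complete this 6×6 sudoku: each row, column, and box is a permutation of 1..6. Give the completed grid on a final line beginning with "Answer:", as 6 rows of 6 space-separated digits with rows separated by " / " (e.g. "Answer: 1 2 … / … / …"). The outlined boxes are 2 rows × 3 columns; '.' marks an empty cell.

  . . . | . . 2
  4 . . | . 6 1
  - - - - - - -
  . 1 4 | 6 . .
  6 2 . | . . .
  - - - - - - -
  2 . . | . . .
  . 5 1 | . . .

Step 1. [r6c1∈{3}] r6c1 is down to just 3, so r6c1=3.
Step 2. [r4c3∈{3,5}] across box 3, 3 lands solely at r4c3 ⇒ r4c3=3.
Step 3. [r5c2∈{4,6}] in col 2, 4 fits only at r5c2 ⇒ r5c2=4.
Step 4. [r3c1∈{5}] r3c1's peers cover all but 5. So r3c1=5.
Step 5. [r6c6∈{4,6}] r6c6 is the only open cell in row 6 admitting 6. So r6c6=6.
Step 6. [r4c6∈{4,5}] r4c6 is the only open cell in col 6 admitting 4 ⇒ r4c6=4.
Step 7. [r5c6∈{3,5}] across col 6, 5 lands solely at r5c6, so r5c6=5.
Step 8. [r2c2∈{3}] r2c2 has the single candidate 3. So r2c2=3.
Step 9. [r2c4∈{5}] r2c4 is down to just 5, so r2c4=5.
Step 10. [r4c4∈{1}] r4c4's peers cover all but 1. So r4c4=1.
Step 11. [r5c4∈{3}] only 3 remains possible at r5c4 ⇒ r5c4=3.
Step 12. [r3c5∈{2,3}] row 3 places 2 nowhere but r3c5, so r3c5=2.
Step 13. [r1c4∈{4}] only 4 remains possible at r1c4. So r1c4=4.
Step 14. [r5c3∈{6}] only 6 remains possible at r5c3 ⇒ r5c3=6.
Step 15. [r2c3∈{2}] only 2 remains possible at r2c3 ⇒ r2c3=2.
Step 16. [r1c5∈{3}] r1c5 has the single candidate 3, so r1c5=3.
Step 17. [r6c4∈{2}] only 2 remains possible at r6c4, so r6c4=2.
Step 18. [r1c2∈{6}] nothing but 6 survives at r1c2, so r1c2=6.
Step 19. [r1c1∈{1}] only 1 remains possible at r1c1. So r1c1=1.
Step 20. [r5c5∈{1}] nothing but 1 survives at r5c5 ⇒ r5c5=1.
Step 21. [r4c5∈{5}] r4c5's peers cover all but 5. So r4c5=5.
Step 22. [r1c3∈{5}] r1c3's peers cover all but 5 ⇒ r1c3=5.
Step 23. [r6c5∈{4}] nothing but 4 survives at r6c5 ⇒ r6c5=4.
Step 24. [r3c6∈{3}] only 3 remains possible at r3c6. So r3c6=3.

Answer: 1 6 5 4 3 2 / 4 3 2 5 6 1 / 5 1 4 6 2 3 / 6 2 3 1 5 4 / 2 4 6 3 1 5 / 3 5 1 2 4 6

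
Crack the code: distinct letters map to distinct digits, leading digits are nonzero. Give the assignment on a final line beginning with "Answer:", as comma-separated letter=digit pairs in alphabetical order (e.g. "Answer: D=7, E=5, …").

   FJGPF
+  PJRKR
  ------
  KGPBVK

Step 1. [col 1: F + R ≡ K (mod 10)] column 1 (F + R ≡ K (mod 10), carry-in 0) doesn't pin K yet; pick K=1 and continue, so K=1.
Step 2. [col 1: F + R ≡ K (mod 10)] F=9 is one option consistent with column 1 (F + R ≡ K (mod 10), carry-in 0) — take it ⇒ F=9.
Step 3. [col 1: F + R ≡ K (mod 10)] in column 1 we have F+R≡K with carry-in 0; given F=9, K=1 and digits 1,9 already taken and all letters distinct, that pins R to 2. So R=2.
Step 4. [col 2: P + K ≡ V (mod 10)] V=8 is one option consistent with column 2 (P + K ≡ V (mod 10), carry-in 1) — take it, so V=8.
Step 5. [col 2: P + K ≡ V (mod 10)] in column 2 we have P+K≡V with carry-in 1; given K=1, V=8 and digits 1,2,8,9 already taken and all letters distinct, that pins P to 6 ⇒ P=6.
Step 6. [col 3: G + R ≡ B (mod 10)] column 3 (G + R ≡ B (mod 10), carry-in 0) doesn't pin B yet; pick B=7 and continue ⇒ B=7.
Step 7. [col 3: G + R ≡ B (mod 10)] in column 3 we have G+R≡B with carry-in 0; given R=2, B=7 and digits 1,2,6,7,8,9 already taken and all letters distinct, that pins G to 5, so G=5.
Step 8. [col 4: J + J ≡ P (mod 10)] in column 4 we have J+J≡P with carry-in 0; given P=6 and digits 1,2,5,6,7,8,9 already taken and all letters distinct, that pins J to 3. So J=3.

Answer: B=7, F=9, G=5, J=3, K=1, P=6, R=2, V=8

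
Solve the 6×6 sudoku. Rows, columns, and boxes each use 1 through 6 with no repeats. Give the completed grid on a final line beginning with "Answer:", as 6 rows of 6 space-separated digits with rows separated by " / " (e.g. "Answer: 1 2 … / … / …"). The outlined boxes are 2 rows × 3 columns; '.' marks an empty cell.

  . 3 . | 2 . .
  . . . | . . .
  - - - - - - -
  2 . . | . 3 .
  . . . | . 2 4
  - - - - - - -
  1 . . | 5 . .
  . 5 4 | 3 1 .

Step 1. [r2c4∈{1,4,6}] across col 4, 4 lands solely at r2c4. So r2c4=4.
Step 2. [r6c1∈{6}] nothing but 6 survives at r6c1 ⇒ r6c1=6.
Step 3. [r2c1∈{5}] r2c1's peers cover all but 5 ⇒ r2c1=5.
Step 4. [r2c5∈{6}] r2c5 is down to just 6, so r2c5=6.
Step 5. [r4c3∈{1,3,5,6}] row 4 places 5 nowhere but r4c3, so r4c3=5.
Step 6. [r3c6∈{1,5,6}] across row 3, 5 lands solely at r3c6. So r3c6=5.
Step 7. [r5c2∈{2}] r5c2 has the single candidate 2 ⇒ r5c2=2.
Step 8. [r2c2∈{1}] only 1 remains possible at r2c2 ⇒ r2c2=1.
Step 9. [r4c2∈{6}] r4c2's peers cover all but 6, so r4c2=6.
Step 10. [r4c4∈{1}] r4c4's peers cover all but 1, so r4c4=1.
Step 11. [r1c1∈{4}] nothing but 4 survives at r1c1, so r1c1=4.
Step 12. [r2c6∈{3}] nothing but 3 survives at r2c6 ⇒ r2c6=3.
Step 13. [r3c2∈{4}] nothing but 4 survives at r3c2 ⇒ r3c2=4.
Step 14. [r5c5∈{4}] only 4 remains possible at r5c5. So r5c5=4.
Step 15. [r5c6∈{6}] r5c6 has the single candidate 6. So r5c6=6.
Step 16. [r5c3∈{3}] r5c3 is down to just 3. So r5c3=3.
Step 17. [r1c6∈{1}] r1c6 is down to just 1 ⇒ r1c6=1.
Step 18. [r4c1∈{3}] r4c1's peers cover all but 3 ⇒ r4c1=3.
Step 19. [r2c3∈{2}] nothing but 2 survives at r2c3. So r2c3=2.
Step 20. [r1c3∈{6}] only 6 remains possible at r1c3. So r1c3=6.
Step 21. [r1c5∈{5}] r1c5 is down to just 5 ⇒ r1c5=5.
Step 22. [r6c6∈{2}] r6c6 is down to just 2. So r6c6=2.
Step 23. [r3c4∈{6}] r3c4 is down to just 6. So r3c4=6.
Step 24. [r3c3∈{1}] nothing but 1 survives at r3c3, so r3c3=1.

Answer: 4 3 6 2 5 1 / 5 1 2 4 6 3 / 2 4 1 6 3 5 / 3 6 5 1 2 4 / 1 2 3 5 4 6 / 6 5 4 3 1 2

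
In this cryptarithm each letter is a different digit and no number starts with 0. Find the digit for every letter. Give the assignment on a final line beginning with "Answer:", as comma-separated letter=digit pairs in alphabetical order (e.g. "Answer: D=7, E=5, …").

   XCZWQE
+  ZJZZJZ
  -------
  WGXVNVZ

Step 1. [col 1: E + Z ≡ Z (mod 10)] column 1 reads E+Z+carry(0)=Z with nothing yet; with all letters distinct, none taken yet, the only value for E is 0. So E=0.
Step 2. [W] the sum has 7 digits but both addends have 6; that extra leading digit W is the final carry, namely 1, so W=1.
Step 3. [col 1: E + Z ≡ Z (mod 10)] several values work for Z in column 1 (E + Z ≡ Z (mod 10), carry-in 0); try Z=4, so Z=4.
Step 4. [col 2: Q + J ≡ V (mod 10)] no forcing yet in column 2 (carry-in 0); Q=6 is free and consistent — try it. So Q=6.
Step 5. [col 2: Q + J ≡ V (mod 10)] several values work for V in column 2 (Q + J ≡ V (mod 10), carry-in 0); try V=8 ⇒ V=8.
Step 6. [col 2: Q + J ≡ V (mod 10)] in column 2 we have Q+J≡V with carry-in 0; given Q=6, V=8 and digits 0,1,4,6,8 already taken and all letters distinct, that pins J to 2, so J=2.
Step 7. [col 3: W + Z ≡ N (mod 10)] column 3 reads W+Z+carry(0)=N with W=1, Z=4; with digits 0,1,2,4,6,8 already taken and all letters distinct, the only value for N is 5, so N=5.
Step 8. [col 5: C + J ≡ X (mod 10)] from column 5 (J=2, carry-in 0, digits 0,1,2,4,5,6,8 already taken and all letters distinct): C must equal 7 ⇒ C=7.
Step 9. [col 5: C + J ≡ X (mod 10)] from column 5 (C=7, J=2, carry-in 0, digits 0,1,2,4,5,6,7,8 already taken and all letters distinct): X must equal 9, so X=9.
Step 10. [col 6: X + Z ≡ G (mod 10)] from column 6 (X=9, Z=4, carry-in 0, digits 0,1,2,4,5,6,7,8,9 already taken and all letters distinct): G must equal 3, so G=3.

Answer: C=7, E=0, G=3, J=2, N=5, Q=6, V=8, W=1, X=9, Z=4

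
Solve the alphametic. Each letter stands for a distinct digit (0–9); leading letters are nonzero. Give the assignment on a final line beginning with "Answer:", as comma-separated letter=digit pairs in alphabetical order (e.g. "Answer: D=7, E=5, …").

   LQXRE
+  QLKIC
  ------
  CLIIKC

Step 1. [col 1: E + C ≡ C (mod 10)] column 1 reads E+C+carry(0)=C with nothing yet; with all letters distinct, none taken yet, the only value for E is 0. So E=0.
Step 2. [col 1: E + C ≡ C (mod 10)] several values work for C in column 1 (E + C ≡ C (mod 10), carry-in 0); try C=1. So C=1.
Step 3. [col 2: R + I ≡ K (mod 10)] column 2 (R + I ≡ K (mod 10), carry-in 0) doesn't pin I yet; pick I=7 and continue ⇒ I=7.
Step 4. [col 2: R + I ≡ K (mod 10)] no forcing yet in column 2 (carry-in 0); R=5 is free and consistent — try it ⇒ R=5.
Step 5. [col 2: R + I ≡ K (mod 10)] column 2 reads R+I+carry(0)=K with R=5, I=7; with digits 0,1,5,7 already taken and all letters distinct, the only value for K is 2, so K=2.
Step 6. [col 3: X + K ≡ I (mod 10)] in column 3 we have X+K≡I with carry-in 1; given K=2, I=7 and digits 0,1,2,5,7 already taken and all letters distinct, that pins X to 4. So X=4.
Step 7. [col 4: Q + L ≡ I (mod 10)] no forcing yet in column 4 (carry-in 0); Q=9 is free and consistent — try it. So Q=9.
Step 8. [col 4: Q + L ≡ I (mod 10)] from column 4 (Q=9, I=7, carry-in 0, digits 0,1,2,4,5,7,9 already taken and all letters distinct): L must equal 8. So L=8.

Answer: C=1, E=0, I=7, K=2, L=8, Q=9, R=5, X=4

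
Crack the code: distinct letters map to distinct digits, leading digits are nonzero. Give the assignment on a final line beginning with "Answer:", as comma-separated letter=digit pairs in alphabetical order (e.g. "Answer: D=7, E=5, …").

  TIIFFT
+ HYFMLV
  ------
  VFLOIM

Step 1. [col 1: T + V ≡ M (mod 10)] no forcing yet in column 1 (carry-in 0); T=7 is free and consistent — try it. So T=7.
Step 2. [col 1: T + V ≡ M (mod 10)] several values work for M in column 1 (T + V ≡ M (mod 10), carry-in 0); try M=6, so M=6.
Step 3. [col 1: T + V ≡ M (mod 10)] from column 1 (T=7, M=6, carry-in 0, digits 6,7 already taken and all letters distinct): V must equal 9 ⇒ V=9.
Step 4. [col 2: F + L ≡ I (mod 10)] column 2 (F + L ≡ I (mod 10), carry-in 1) doesn't pin L yet; pick L=3 and continue, so L=3.
Step 5. [col 2: F + L ≡ I (mod 10)] no forcing yet in column 2 (carry-in 1); F=4 is free and consistent — try it ⇒ F=4.
Step 6. [col 2: F + L ≡ I (mod 10)] in column 2 we have F+L≡I with carry-in 1; given F=4, L=3 and digits 3,4,6,7,9 already taken and all letters distinct, that pins I to 8 ⇒ I=8.
Step 7. [col 3: F + M ≡ O (mod 10)] in column 3 we have F+M≡O with carry-in 0; given F=4, M=6 and digits 3,4,6,7,8,9 already taken and all letters distinct, that pins O to 0, so O=0.
Step 8. [col 5: I + Y ≡ F (mod 10)] in column 5 we have I+Y≡F with carry-in 1; given I=8, F=4 and digits 0,3,4,6,7,8,9 already taken and all letters distinct, that pins Y to 5, so Y=5.
Step 9. [col 6: T + H ≡ V (mod 10)] from column 6 (T=7, V=9, carry-in 1, digits 0,3,4,5,6,7,8,9 already taken and all letters distinct): H must equal 1. So H=1.

Answer: F=4, H=1, I=8, L=3, M=6, O=0, T=7, V=9, Y=5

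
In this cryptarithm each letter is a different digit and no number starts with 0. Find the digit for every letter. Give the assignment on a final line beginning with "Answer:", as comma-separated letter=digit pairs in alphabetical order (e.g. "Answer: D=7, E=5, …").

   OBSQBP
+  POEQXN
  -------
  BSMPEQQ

Step 1. [col 1: P + N ≡ Q (mod 10)] no forcing yet in column 1 (carry-in 0); N=3 is free and consistent — try it. So N=3.
Step 2. [B] adding two 6-digit numbers gives at most 6+1 digits, and here it does — B is that final carry and must be 1. So B=1.
Step 3. [col 1: P + N ≡ Q (mod 10)] P=9 is one option consistent with column 1 (P + N ≡ Q (mod 10), carry-in 0) — take it, so P=9.
Step 4. [col 1: P + N ≡ Q (mod 10)] from column 1 (P=9, N=3, carry-in 0, digits 1,3,9 already taken and all letters distinct): Q must equal 2. So Q=2.
Step 5. [col 2: B + X ≡ Q (mod 10)] from column 2 (B=1, Q=2, carry-in 1, digits 1,2,3,9 already taken and all letters distinct): X must equal 0 ⇒ X=0.
Step 6. [col 3: Q + Q ≡ E (mod 10)] from column 3 (Q=2, carry-in 0, digits 0,1,2,3,9 already taken and all letters distinct): E must equal 4 ⇒ E=4.
Step 7. [col 4: S + E ≡ P (mod 10)] column 4 reads S+E+carry(0)=P with E=4, P=9; with digits 0,1,2,3,4,9 already taken and all letters distinct, the only value for S is 5. So S=5.
Step 8. [col 5: B + O ≡ M (mod 10)] no forcing yet in column 5 (carry-in 0); O=6 is free and consistent — try it ⇒ O=6.
Step 9. [col 5: B + O ≡ M (mod 10)] column 5 reads B+O+carry(0)=M with B=1, O=6; with digits 0,1,2,3,4,5,6,9 already taken and all letters distinct, the only value for M is 7, so M=7.

Answer: B=1, E=4, M=7, N=3, O=6, P=9, Q=2, S=5, X=0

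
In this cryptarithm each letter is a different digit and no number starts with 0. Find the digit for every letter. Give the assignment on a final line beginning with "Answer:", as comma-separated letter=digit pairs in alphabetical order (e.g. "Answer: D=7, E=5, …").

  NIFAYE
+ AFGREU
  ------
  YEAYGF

Step 1. [col 1: E + U ≡ F (mod 10)] U=9 is one option consistent with column 1 (E + U ≡ F (mod 10), carry-in 0) — take it ⇒ U=9.
Step 2. [col 1: E + U ≡ F (mod 10)] several values work for F in column 1 (E + U ≡ F (mod 10), carry-in 0); try F=7 ⇒ F=7.
Step 3. [col 1: E + U ≡ F (mod 10)] column 1: given U=9, F=7, carry-in 0, and digits 7,9 already taken and all letters distinct, E+U≡F (mod 10) forces E=8, so E=8.
Step 4. [col 2: Y + E ≡ G (mod 10)] no forcing yet in column 2 (carry-in 1); Y=6 is free and consistent — try it, so Y=6.
Step 5. [col 2: Y + E ≡ G (mod 10)] column 2 reads Y+E+carry(1)=G with Y=6, E=8; with digits 6,7,8,9 already taken and all letters distinct, the only value for G is 5, so G=5.
Step 6. [col 3: A + R ≡ Y (mod 10)] several values work for A in column 3 (A + R ≡ Y (mod 10), carry-in 1); try A=2 ⇒ A=2.
Step 7. [col 3: A + R ≡ Y (mod 10)] column 3: given A=2, Y=6, carry-in 1, and digits 2,5,6,7,8,9 already taken and all letters distinct, A+R≡Y (mod 10) forces R=3 ⇒ R=3.
Step 8. [col 5: I + F ≡ E (mod 10)] in column 5 we have I+F≡E with carry-in 1; given F=7, E=8 and digits 2,3,5,6,7,8,9 already taken and all letters distinct, that pins I to 0. So I=0.
Step 9. [col 6: N + A ≡ Y (mod 10)] in column 6 we have N+A≡Y with carry-in 0; given A=2, Y=6 and digits 0,2,3,5,6,7,8,9 already taken and all letters distinct, that pins N to 4. So N=4.

Answer: A=2, E=8, F=7, G=5, I=0, N=4, R=3, U=9, Y=6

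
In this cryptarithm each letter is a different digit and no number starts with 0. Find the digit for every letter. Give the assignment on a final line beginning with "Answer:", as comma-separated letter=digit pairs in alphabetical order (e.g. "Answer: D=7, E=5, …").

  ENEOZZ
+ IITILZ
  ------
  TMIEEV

Step 1. [col 1: Z + Z ≡ V (mod 10)] no forcing yet in column 1 (carry-in 0); V=8 is free and consistent — try it ⇒ V=8.
Step 2. [col 1: Z + Z ≡ V (mod 10)] column 1 (Z + Z ≡ V (mod 10), carry-in 0) doesn't pin Z yet; pick Z=4 and continue, so Z=4.
Step 3. [col 2: Z + L ≡ E (mod 10)] no forcing yet in column 2 (carry-in 0); E=5 is free and consistent — try it, so E=5.
Step 4. [col 2: Z + L ≡ E (mod 10)] column 2: given Z=4, E=5, carry-in 0, and digits 4,5,8 already taken and all letters distinct, Z+L≡E (mod 10) forces L=1 ⇒ L=1.
Step 5. [col 3: O + I ≡ E (mod 10)] no forcing yet in column 3 (carry-in 0); I=2 is free and consistent — try it ⇒ I=2.
Step 6. [col 3: O + I ≡ E (mod 10)] in column 3 we have O+I≡E with carry-in 0; given I=2, E=5 and digits 1,2,4,5,8 already taken and all letters distinct, that pins O to 3 ⇒ O=3.
Step 7. [col 4: E + T ≡ I (mod 10)] column 4: given E=5, I=2, carry-in 0, and digits 1,2,3,4,5,8 already taken and all letters distinct, E+T≡I (mod 10) forces T=7. So T=7.
Step 8. [col 5: N + I ≡ M (mod 10)] column 5: given I=2, carry-in 1, and digits 1,2,3,4,5,7,8 already taken and all letters distinct, N+I≡M (mod 10) forces N=6 ⇒ N=6.
Step 9. [col 5: N + I ≡ M (mod 10)] column 5 reads N+I+carry(1)=M with N=6, I=2; with digits 1,2,3,4,5,6,7,8 already taken and all letters distinct, the only value for M is 9 ⇒ M=9.

Answer: E=5, I=2, L=1, M=9, N=6, O=3, T=7, V=8, Z=4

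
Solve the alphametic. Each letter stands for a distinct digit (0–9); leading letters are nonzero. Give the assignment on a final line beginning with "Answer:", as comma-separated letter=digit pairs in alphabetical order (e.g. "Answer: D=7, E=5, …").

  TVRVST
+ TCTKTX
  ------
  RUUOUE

Step 1. [col 1: T + X ≡ E (mod 10)] X=9 is one option consistent with column 1 (T + X ≡ E (mod 10), carry-in 0) — take it ⇒ X=9.
Step 2. [col 1: T + X ≡ E (mod 10)] T=4 is one option consistent with column 1 (T + X ≡ E (mod 10), carry-in 0) — take it. So T=4.
Step 3. [col 1: T + X ≡ E (mod 10)] column 1: given T=4, X=9, carry-in 0, and digits 4,9 already taken and all letters distinct, T+X≡E (mod 10) forces E=3. So E=3.
Step 4. [col 2: S + T ≡ U (mod 10)] several values work for S in column 2 (S + T ≡ U (mod 10), carry-in 1); try S=7 ⇒ S=7.
Step 5. [col 2: S + T ≡ U (mod 10)] in column 2 we have S+T≡U with carry-in 1; given S=7, T=4 and digits 3,4,7,9 already taken and all letters distinct, that pins U to 2 ⇒ U=2.
Step 6. [col 3: V + K ≡ O (mod 10)] column 3 (V + K ≡ O (mod 10), carry-in 1) doesn't pin K yet; pick K=5 and continue, so K=5.
Step 7. [col 3: V + K ≡ O (mod 10)] column 3: given K=5, carry-in 1, and digits 2,3,4,5,7,9 already taken and all letters distinct, V+K≡O (mod 10) forces O=6 ⇒ O=6.
Step 8. [col 3: V + K ≡ O (mod 10)] in column 3 we have V+K≡O with carry-in 1; given K=5, O=6 and digits 2,3,4,5,6,7,9 already taken and all letters distinct, that pins V to 0 ⇒ V=0.
Step 9. [col 4: R + T ≡ U (mod 10)] from column 4 (T=4, U=2, carry-in 0, digits 0,2,3,4,5,6,7,9 already taken and all letters distinct): R must equal 8, so R=8.
Step 10. [col 5: V + C ≡ U (mod 10)] column 5 reads V+C+carry(1)=U with V=0, U=2; with digits 0,2,3,4,5,6,7,8,9 already taken and all letters distinct, the only value for C is 1, so C=1.

Answer: C=1, E=3, K=5, O=6, R=8, S=7, T=4, U=2, V=0, X=9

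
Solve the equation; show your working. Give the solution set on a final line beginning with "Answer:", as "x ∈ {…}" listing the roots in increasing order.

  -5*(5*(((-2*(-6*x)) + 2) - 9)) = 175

Step 1. [-5*(5*(((-2*(-6*x)) + 2) - 9)) = 175] -5 out front; divide by -5. So div: 5*(((-2*(-6*x)) + 2) - 9) = -35.
Step 2. [5*(((-2*(-6*x)) + 2) - 9) = -35] 5 out front; divide by 5, so div: ((-2*(-6*x)) + 2) - 9 = -7.
Step 3. [((-2*(-6*x)) + 2) - 9 = -7] peel the -9: add 9 from each side ⇒ sub: (-2*(-6*x)) + 2 = 2.
Step 4. [(-2*(-6*x)) + 2 = 2] -2 | LHS and -2 | 2: pull -2 out ⇒ factor: (-6*x) - 1 = -1.
Step 5. [(-6*x) - 1 = -1] 1 comes off first (add 1). So sub: -6*x = 0.
Step 6. [-6*x = 0] divide by the outer -6. So div: x = 0.

Answer: x ∈ {0}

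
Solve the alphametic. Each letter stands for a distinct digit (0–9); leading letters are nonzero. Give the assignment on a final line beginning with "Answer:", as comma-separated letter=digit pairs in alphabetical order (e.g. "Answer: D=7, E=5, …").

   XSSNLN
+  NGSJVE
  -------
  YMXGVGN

Step 1. [Y] Y is the leading digit of a 7-digit sum of two 6-digit numbers; the final carry is exactly 1, so Y=1.
Step 2. [col 1: N + E ≡ N (mod 10)] column 1 reads N+E+carry(0)=N with nothing yet; with digits 1 already taken and all letters distinct, the only value for E is 0 ⇒ E=0.
Step 3. [col 1: N + E ≡ N (mod 10)] no forcing yet in column 1 (carry-in 0); N=5 is free and consistent — try it, so N=5.
Step 4. [col 2: L + V ≡ G (mod 10)] column 2 (L + V ≡ G (mod 10), carry-in 0) doesn't pin V yet; pick V=4 and continue, so V=4.
Step 5. [col 2: L + V ≡ G (mod 10)] column 2 (L + V ≡ G (mod 10), carry-in 0) doesn't pin L yet; pick L=3 and continue. So L=3.
Step 6. [col 2: L + V ≡ G (mod 10)] in column 2 we have L+V≡G with carry-in 0; given L=3, V=4 and digits 0,1,3,4,5 already taken and all letters distinct, that pins G to 7. So G=7.
Step 7. [col 3: N + J ≡ V (mod 10)] from column 3 (N=5, V=4, carry-in 0, digits 0,1,3,4,5,7 already taken and all letters distinct): J must equal 9. So J=9.
Step 8. [col 4: S + S ≡ G (mod 10)] in column 4 we have S+S≡G with carry-in 1; given G=7 and digits 0,1,3,4,5,7,9 already taken and all letters distinct, that pins S to 8. So S=8.
Step 9. [col 5: S + G ≡ X (mod 10)] column 5 reads S+G+carry(1)=X with S=8, G=7; with digits 0,1,3,4,5,7,8,9 already taken and all letters distinct, the only value for X is 6, so X=6.
Step 10. [col 6: X + N ≡ M (mod 10)] in column 6 we have X+N≡M with carry-in 1; given X=6, N=5 and digits 0,1,3,4,5,6,7,8,9 already taken and all letters distinct, that pins M to 2, so M=2.

Answer: E=0, G=7, J=9, L=3, M=2, N=5, S=8, V=4, X=6, Y=1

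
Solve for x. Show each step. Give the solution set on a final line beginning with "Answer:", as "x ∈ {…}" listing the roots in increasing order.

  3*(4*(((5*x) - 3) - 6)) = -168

Step 1. [3*(4*(((5*x) - 3) - 6)) = -168] 3 out front; divide by 3, so div: 4*(((5*x) - 3) - 6) = -56.
Step 2. [4*(((5*x) - 3) - 6) = -56] leading coefficient 4: divide by 4 ⇒ div: ((5*x) - 3) - 6 = -14.
Step 3. [((5*x) - 3) - 6 = -14] the outer -6 inverts by adding 6. So sub: (5*x) - 3 = -8.
Step 4. [(5*x) - 3 = -8] -3 is outermost — add 3 both sides, so sub: 5*x = -5.
Step 5. [5*x = -5] 5 out front; divide by 5, so div: x = -1.

Answer: x ∈ {-1}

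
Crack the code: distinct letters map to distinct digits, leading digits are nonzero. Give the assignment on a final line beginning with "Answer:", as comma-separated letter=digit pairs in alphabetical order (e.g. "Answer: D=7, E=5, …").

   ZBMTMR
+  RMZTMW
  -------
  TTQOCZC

Step 1. [col 1: R + W ≡ C (mod 10)] no forcing yet in column 1 (carry-in 0); W=8 is free and consistent — try it. So W=8.
Step 2. [col 1: R + W ≡ C (mod 10)] C=2 is one option consistent with column 1 (R + W ≡ C (mod 10), carry-in 0) — take it. So C=2.
Step 3. [col 1: R + W ≡ C (mod 10)] column 1: given W=8, C=2, carry-in 0, and digits 2,8 already taken and all letters distinct, R+W≡C (mod 10) forces R=4, so R=4.
Step 4. [col 2: M + M ≡ Z (mod 10)] no forcing yet in column 2 (carry-in 1); Z=7 is free and consistent — try it, so Z=7.
Step 5. [col 2: M + M ≡ Z (mod 10)] column 2 reads M+M+carry(1)=Z with Z=7; with digits 2,4,7,8 already taken and all letters distinct, the only value for M is 3 ⇒ M=3.
Step 6. [col 3: T + T ≡ C (mod 10)] T=1 is one option consistent with column 3 (T + T ≡ C (mod 10), carry-in 0) — take it ⇒ T=1.
Step 7. [col 4: M + Z ≡ O (mod 10)] from column 4 (M=3, Z=7, carry-in 0, digits 1,2,3,4,7,8 already taken and all letters distinct): O must equal 0 ⇒ O=0.
Step 8. [col 5: B + M ≡ Q (mod 10)] from column 5 (M=3, carry-in 1, digits 0,1,2,3,4,7,8 already taken and all letters distinct): Q must equal 9, so Q=9.
Step 9. [col 5: B + M ≡ Q (mod 10)] column 5 reads B+M+carry(1)=Q with M=3, Q=9; with digits 0,1,2,3,4,7,8,9 already taken and all letters distinct, the only value for B is 5, so B=5.

Answer: B=5, C=2, M=3, O=0, Q=9, R=4, T=1, W=8, Z=7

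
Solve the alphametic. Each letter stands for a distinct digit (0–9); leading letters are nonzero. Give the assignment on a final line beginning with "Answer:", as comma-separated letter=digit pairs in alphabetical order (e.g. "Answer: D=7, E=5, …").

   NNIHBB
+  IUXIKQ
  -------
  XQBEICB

Step 1. [X] X is the leading digit of a 7-digit sum of two 6-digit numbers; the final carry is exactly 1, so X=1.
Step 2. [col 1: B + Q ≡ B (mod 10)] in column 1 we have B+Q≡B with carry-in 0; given nothing yet and digits 1 already taken and all letters distinct, that pins Q to 0 ⇒ Q=0.
Step 3. [col 1: B + Q ≡ B (mod 10)] several values work for B in column 1 (B + Q ≡ B (mod 10), carry-in 0); try B=7. So B=7.
Step 4. [col 2: B + K ≡ C (mod 10)] C=2 is one option consistent with column 2 (B + K ≡ C (mod 10), carry-in 0) — take it ⇒ C=2.
Step 5. [col 2: B + K ≡ C (mod 10)] column 2 reads B+K+carry(0)=C with B=7, C=2; with digits 0,1,2,7 already taken and all letters distinct, the only value for K is 5. So K=5.
Step 6. [col 3: H + I ≡ I (mod 10)] from column 3 (nothing yet, carry-in 1, digits 0,1,2,5,7 already taken and all letters distinct): H must equal 9 ⇒ H=9.
Step 7. [col 3: H + I ≡ I (mod 10)] no forcing yet in column 3 (carry-in 1); I=6 is free and consistent — try it ⇒ I=6.
Step 8. [col 4: I + X ≡ E (mod 10)] column 4 reads I+X+carry(1)=E with I=6, X=1; with digits 0,1,2,5,6,7,9 already taken and all letters distinct, the only value for E is 8. So E=8.
Step 9. [col 5: N + U ≡ B (mod 10)] several values work for U in column 5 (N + U ≡ B (mod 10), carry-in 0); try U=3, so U=3.
Step 10. [col 5: N + U ≡ B (mod 10)] from column 5 (U=3, B=7, carry-in 0, digits 0,1,2,3,5,6,7,8,9 already taken and all letters distinct): N must equal 4. So N=4.

Answer: B=7, C=2, E=8, H=9, I=6, K=5, N=4, Q=0, U=3, X=1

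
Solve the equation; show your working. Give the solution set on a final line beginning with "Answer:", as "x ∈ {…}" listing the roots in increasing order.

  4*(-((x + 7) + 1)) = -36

Step 1. [4*(-((x + 7) + 1)) = -36] divide by the outer 4, so div: -((x + 7) + 1) = -9.
Step 2. [-((x + 7) + 1) = -9] leading − — multiply by −1. So neg: (x + 7) + 1 = 9.
Step 3. [(x + 7) + 1 = 9] subtract 1: x sits inside (… + 1). So sub: x + 7 = 8.
Step 4. [x + 7 = 8] +7 is outermost — subtract 7 both sides. So sub: x = 1.

Answer: x ∈ {1}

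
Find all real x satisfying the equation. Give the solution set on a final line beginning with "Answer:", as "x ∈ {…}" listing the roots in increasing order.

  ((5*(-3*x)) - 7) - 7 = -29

Step 1. [((5*(-3*x)) - 7) - 7 = -29] 7 comes off first (add 7), so sub: (5*(-3*x)) - 7 = -22.
Step 2. [(5*(-3*x)) - 7 = -22] the outer -7 inverts by adding 7. So sub: 5*(-3*x) = -15.
Step 3. [5*(-3*x) = -15] 5·(inner) — divide through by 5. So div: -3*x = -3.
Step 4. [-3*x = -3] LHS = -3·(…); ÷-3 both sides, so div: x = 1.

Answer: x ∈ {1}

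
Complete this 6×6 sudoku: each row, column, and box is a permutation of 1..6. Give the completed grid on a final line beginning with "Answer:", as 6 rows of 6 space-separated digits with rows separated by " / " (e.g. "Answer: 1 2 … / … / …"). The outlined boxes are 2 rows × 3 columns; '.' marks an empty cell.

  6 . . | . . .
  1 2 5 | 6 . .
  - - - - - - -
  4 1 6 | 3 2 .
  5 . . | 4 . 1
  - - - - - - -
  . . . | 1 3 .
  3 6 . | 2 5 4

Step 1. [r1c6∈{2,3,5}] r1c6 is the only open cell in row 1 admitting 2. So r1c6=2.
Step 2. [r4c2∈{3}] only 3 remains possible at r4c2. So r4c2=3.
Step 3. [r1c2∈{4}] r1c2's peers cover all but 4. So r1c2=4.
Step 4. [r5c3∈{2,4}] in row 5, 4 fits only at r5c3. So r5c3=4.
Step 5. [r1c5∈{1}] r1c5's peers cover all but 1, so r1c5=1.
Step 6. [r1c4∈{5}] r1c4 has the single candidate 5 ⇒ r1c4=5.
Step 7. [r5c6∈{6}] r5c6 has the single candidate 6 ⇒ r5c6=6.
Step 8. [r3c6∈{5}] nothing but 5 survives at r3c6. So r3c6=5.
Step 9. [r5c1∈{2}] r5c1 has the single candidate 2. So r5c1=2.
Step 10. [r5c2∈{5}] r5c2 has the single candidate 5. So r5c2=5.
Step 11. [r2c6∈{3}] r2c6 has the single candidate 3. So r2c6=3.
Step 12. [r4c3∈{2}] only 2 remains possible at r4c3, so r4c3=2.
Step 13. [r6c3∈{1}] r6c3 has the single candidate 1. So r6c3=1.
Step 14. [r4c5∈{6}] r4c5's peers cover all but 6, so r4c5=6.
Step 15. [r2c5∈{4}] nothing but 4 survives at r2c5 ⇒ r2c5=4.
Step 16. [r1c3∈{3}] r1c3's peers cover all but 3, so r1c3=3.

Answer: 6 4 3 5 1 2 / 1 2 5 6 4 3 / 4 1 6 3 2 5 / 5 3 2 4 6 1 / 2 5 4 1 3 6 / 3 6 1 2 5 4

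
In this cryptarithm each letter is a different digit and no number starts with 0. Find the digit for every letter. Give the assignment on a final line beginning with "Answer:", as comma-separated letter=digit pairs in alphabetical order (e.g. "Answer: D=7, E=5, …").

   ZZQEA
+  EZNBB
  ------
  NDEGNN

Step 1. [col 1: A + B ≡ N (mod 10)] column 1 (A + B ≡ N (mod 10), carry-in 0) doesn't pin A yet; pick A=7 and continue ⇒ A=7.
Step 2. [col 1: A + B ≡ N (mod 10)] no forcing yet in column 1 (carry-in 0); B=4 is free and consistent — try it ⇒ B=4.
Step 3. [col 1: A + B ≡ N (mod 10)] from column 1 (A=7, B=4, carry-in 0, digits 4,7 already taken and all letters distinct): N must equal 1. So N=1.
Step 4. [col 2: E + B ≡ N (mod 10)] in column 2 we have E+B≡N with carry-in 1; given B=4, N=1 and digits 1,4,7 already taken and all letters distinct, that pins E to 6. So E=6.
Step 5. [col 3: Q + N ≡ G (mod 10)] several values work for Q in column 3 (Q + N ≡ G (mod 10), carry-in 1); try Q=0. So Q=0.
Step 6. [col 3: Q + N ≡ G (mod 10)] from column 3 (Q=0, N=1, carry-in 1, digits 0,1,4,6,7 already taken and all letters distinct): G must equal 2 ⇒ G=2.
Step 7. [col 4: Z + Z ≡ E (mod 10)] Z=8 is one option consistent with column 4 (Z + Z ≡ E (mod 10), carry-in 0) — take it ⇒ Z=8.
Step 8. [col 5: Z + E ≡ D (mod 10)] from column 5 (Z=8, E=6, carry-in 1, digits 0,1,2,4,6,7,8 already taken and all letters distinct): D must equal 5. So D=5.

Answer: A=7, B=4, D=5, E=6, G=2, N=1, Q=0, Z=8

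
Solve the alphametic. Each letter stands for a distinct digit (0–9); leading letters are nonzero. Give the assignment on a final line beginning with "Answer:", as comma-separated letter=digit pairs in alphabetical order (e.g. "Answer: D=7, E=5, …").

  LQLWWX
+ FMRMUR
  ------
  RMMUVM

Step 1. [col 1: X + R ≡ M (mod 10)] no forcing yet in column 1 (carry-in 0); R=5 is free and consistent — try it, so R=5.
Step 2. [col 1: X + R ≡ M (mod 10)] no forcing yet in column 1 (carry-in 0); X=2 is free and consistent — try it. So X=2.
Step 3. [col 1: X + R ≡ M (mod 10)] in column 1 we have X+R≡M with carry-in 0; given X=2, R=5 and digits 2,5 already taken and all letters distinct, that pins M to 7, so M=7.
Step 4. [col 2: W + U ≡ V (mod 10)] no forcing yet in column 2 (carry-in 0); V=9 is free and consistent — try it, so V=9.
Step 5. [col 2: W + U ≡ V (mod 10)] several values work for U in column 2 (W + U ≡ V (mod 10), carry-in 0); try U=3, so U=3.
Step 6. [col 2: W + U ≡ V (mod 10)] column 2: given U=3, V=9, carry-in 0, and digits 2,3,5,7,9 already taken and all letters distinct, W+U≡V (mod 10) forces W=6. So W=6.
Step 7. [col 4: L + R ≡ M (mod 10)] from column 4 (R=5, M=7, carry-in 1, digits 2,3,5,6,7,9 already taken and all letters distinct): L must equal 1, so L=1.
Step 8. [col 5: Q + M ≡ M (mod 10)] column 5 reads Q+M+carry(0)=M with M=7; with digits 1,2,3,5,6,7,9 already taken and all letters distinct, the only value for Q is 0, so Q=0.
Step 9. [col 6: L + F ≡ R (mod 10)] from column 6 (L=1, R=5, carry-in 0, digits 0,1,2,3,5,6,7,9 already taken and all letters distinct): F must equal 4 ⇒ F=4.

Answer: F=4, L=1, M=7, Q=0, R=5, U=3, V=9, W=6, X=2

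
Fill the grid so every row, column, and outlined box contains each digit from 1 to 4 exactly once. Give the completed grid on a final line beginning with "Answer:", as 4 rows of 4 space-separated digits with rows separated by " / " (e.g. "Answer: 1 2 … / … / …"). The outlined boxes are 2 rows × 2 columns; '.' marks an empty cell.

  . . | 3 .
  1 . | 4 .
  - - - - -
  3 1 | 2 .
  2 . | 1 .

Step 1. [r4c2∈{4}] r4c2's peers cover all but 4. So r4c2=4.
Step 2. [r2c4∈{2}] r2c4 has the single candidate 2 ⇒ r2c4=2.
Step 3. [r1c2∈{2}] only 2 remains possible at r1c2, so r1c2=2.
Step 4. [r1c4∈{1}] nothing but 1 survives at r1c4. So r1c4=1.
Step 5. [r3c4∈{4}] nothing but 4 survives at r3c4 ⇒ r3c4=4.
Step 6. [r4c4∈{3}] nothing but 3 survives at r4c4 ⇒ r4c4=3.
Step 7. [r2c2∈{3}] r2c2 has the single candidate 3, so r2c2=3.
Step 8. [r1c1∈{4}] r1c1 has the single candidate 4 ⇒ r1c1=4.

Answer: 4 2 3 1 / 1 3 4 2 / 3 1 2 4 / 2 4 1 3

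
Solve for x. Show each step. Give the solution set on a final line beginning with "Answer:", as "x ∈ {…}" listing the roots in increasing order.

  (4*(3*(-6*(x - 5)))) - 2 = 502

Step 1. [(4*(3*(-6*(x - 5)))) - 2 = 502] peel the -2: add 2 from each side, so sub: 4*(3*(-6*(x - 5))) = 504.
Step 2. [4*(3*(-6*(x - 5))) = 504] 4 out front; divide by 4, so div: 3*(-6*(x - 5)) = 126.
Step 3. [3*(-6*(x - 5)) = 126] LHS = 3·(…); ÷3 both sides. So div: -6*(x - 5) = 42.
Step 4. [-6*(x - 5) = 42] divide by the outer -6. So div: x - 5 = -7.
Step 5. [x - 5 = -7] -5 is outermost — add 5 both sides, so sub: x = -2.

Answer: x ∈ {-2}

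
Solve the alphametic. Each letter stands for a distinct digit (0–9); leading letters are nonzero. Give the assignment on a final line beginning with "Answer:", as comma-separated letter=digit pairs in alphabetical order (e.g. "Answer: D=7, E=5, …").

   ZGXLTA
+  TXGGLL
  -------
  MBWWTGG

Step 1. [M] M is the leading digit of a 7-digit sum of two 6-digit numbers; the final carry is exactly 1 ⇒ M=1.
Step 2. [col 1: A + L ≡ G (mod 10)] no forcing yet in column 1 (carry-in 0); L=4 is free and consistent — try it. So L=4.
Step 3. [col 1: A + L ≡ G (mod 10)] G=2 is one option consistent with column 1 (A + L ≡ G (mod 10), carry-in 0) — take it, so G=2.
Step 4. [col 1: A + L ≡ G (mod 10)] column 1 reads A+L+carry(0)=G with L=4, G=2; with digits 1,2,4 already taken and all letters distinct, the only value for A is 8, so A=8.
Step 5. [col 2: T + L ≡ G (mod 10)] column 2 reads T+L+carry(1)=G with L=4, G=2; with digits 1,2,4,8 already taken and all letters distinct, the only value for T is 7 ⇒ T=7.
Step 6. [col 4: X + G ≡ W (mod 10)] in column 4 we have X+G≡W with carry-in 0; given G=2 and digits 1,2,4,7,8 already taken and all letters distinct, that pins X to 3. So X=3.
Step 7. [col 4: X + G ≡ W (mod 10)] from column 4 (X=3, G=2, carry-in 0, digits 1,2,3,4,7,8 already taken and all letters distinct): W must equal 5 ⇒ W=5.
Step 8. [col 6: Z + T ≡ B (mod 10)] column 6 reads Z+T+carry(0)=B with T=7; with digits 1,2,3,4,5,7,8 already taken and all letters distinct, the only value for Z is 9, so Z=9.
Step 9. [col 6: Z + T ≡ B (mod 10)] from column 6 (Z=9, T=7, carry-in 0, digits 1,2,3,4,5,7,8,9 already taken and all letters distinct): B must equal 6. So B=6.

Answer: A=8, B=6, G=2, L=4, M=1, T=7, W=5, X=3, Z=9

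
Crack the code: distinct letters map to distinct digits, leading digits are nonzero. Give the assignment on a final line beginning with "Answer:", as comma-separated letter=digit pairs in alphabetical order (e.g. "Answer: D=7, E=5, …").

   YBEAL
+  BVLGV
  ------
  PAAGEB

Step 1. [P] the sum has 6 digits but both addends have 5; that extra leading digit P is the final carry, namely 1 ⇒ P=1.
Step 2. [col 1: L + V ≡ B (mod 10)] V=9 is one option consistent with column 1 (L + V ≡ B (mod 10), carry-in 0) — take it. So V=9.
Step 3. [col 1: L + V ≡ B (mod 10)] column 1 (L + V ≡ B (mod 10), carry-in 0) doesn't pin L yet; pick L=5 and continue. So L=5.
Step 4. [col 1: L + V ≡ B (mod 10)] column 1: given L=5, V=9, carry-in 0, and digits 1,5,9 already taken and all letters distinct, L+V≡B (mod 10) forces B=4 ⇒ B=4.
Step 5. [col 2: A + G ≡ E (mod 10)] E=0 is one option consistent with column 2 (A + G ≡ E (mod 10), carry-in 1) — take it, so E=0.
Step 6. [col 2: A + G ≡ E (mod 10)] A=3 is one option consistent with column 2 (A + G ≡ E (mod 10), carry-in 1) — take it ⇒ A=3.
Step 7. [col 2: A + G ≡ E (mod 10)] from column 2 (A=3, E=0, carry-in 1, digits 0,1,3,4,5,9 already taken and all letters distinct): G must equal 6 ⇒ G=6.
Step 8. [col 5: Y + B ≡ A (mod 10)] from column 5 (B=4, A=3, carry-in 1, digits 0,1,3,4,5,6,9 already taken and all letters distinct): Y must equal 8 ⇒ Y=8.

Answer: A=3, B=4, E=0, G=6, L=5, P=1, V=9, Y=8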